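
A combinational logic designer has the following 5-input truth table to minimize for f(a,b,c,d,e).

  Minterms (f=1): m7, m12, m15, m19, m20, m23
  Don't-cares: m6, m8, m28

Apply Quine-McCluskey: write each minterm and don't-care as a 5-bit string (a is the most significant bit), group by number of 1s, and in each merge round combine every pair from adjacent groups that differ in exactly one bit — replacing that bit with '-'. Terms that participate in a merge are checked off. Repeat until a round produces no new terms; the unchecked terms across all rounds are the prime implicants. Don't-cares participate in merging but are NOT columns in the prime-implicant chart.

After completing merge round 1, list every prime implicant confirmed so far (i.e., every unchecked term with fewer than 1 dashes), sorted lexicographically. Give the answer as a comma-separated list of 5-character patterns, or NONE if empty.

[col 0] 00110*, 00111*, 01000*, 01100*, 01111*, 10011*, 10100*, 10111*, 11100*
[col 1] -0111, -1100, 0-111, 0011-, 01-00, 1-100, 10-11
Prime implicants: -0111, -1100, 0-111, 0011-, 01-00, 1-100, 10-11

NONE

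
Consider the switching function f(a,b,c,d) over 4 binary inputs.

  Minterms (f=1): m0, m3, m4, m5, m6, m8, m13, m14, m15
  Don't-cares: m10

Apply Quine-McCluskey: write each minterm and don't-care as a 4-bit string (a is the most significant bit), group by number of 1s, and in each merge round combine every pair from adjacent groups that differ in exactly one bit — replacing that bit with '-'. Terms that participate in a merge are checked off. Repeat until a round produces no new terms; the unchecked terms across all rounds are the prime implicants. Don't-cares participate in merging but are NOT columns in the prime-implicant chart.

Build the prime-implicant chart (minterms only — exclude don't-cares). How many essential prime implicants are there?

Round 0: 0000✓ 0011 0100✓ 0101✓ 0110✓ 1000✓ 1010✓ 1101✓ 1110✓ 1111✓
Round 1: -000 -101 -110 0-00 01-0 010- 1-10 10-0 11-1 111-
PIs = {-000, -101, -110, 0-00, 0011, 01-0, 010-, 1-10, 10-0, 11-1, 111-}
Coverage chart:
  m0: -000,0-00
  m3: 0011 ←essential
  m4: 0-00,01-0,010-
  m5: -101,010-
  m6: -110,01-0
  m8: -000,10-0
  m13: -101,11-1
  m14: -110,1-10,111-
  m15: 11-1,111-
Essential: 0011

1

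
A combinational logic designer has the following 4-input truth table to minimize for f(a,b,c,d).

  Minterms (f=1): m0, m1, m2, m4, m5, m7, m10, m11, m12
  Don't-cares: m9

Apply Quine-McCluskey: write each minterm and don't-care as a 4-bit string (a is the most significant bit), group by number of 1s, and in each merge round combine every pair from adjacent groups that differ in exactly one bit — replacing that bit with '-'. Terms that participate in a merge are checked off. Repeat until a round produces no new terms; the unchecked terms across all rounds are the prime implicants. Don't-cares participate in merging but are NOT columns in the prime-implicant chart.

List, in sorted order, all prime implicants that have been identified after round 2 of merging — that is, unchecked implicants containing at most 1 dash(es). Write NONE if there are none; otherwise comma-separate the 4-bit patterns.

Round 0: 0000✓ 0001✓ 0010✓ 0100✓ 0101✓ 0111✓ 1001✓ 1010✓ 1011✓ 1100✓
Round 1: -001 -010 -100 0-00✓ 0-01✓ 00-0 000-✓ 01-1 010-✓ 10-1 101-
Round 2: 0-0-
PIs = {-001, -010, -100, 0-0-, 00-0, 01-1, 10-1, 101-}

-001, -010, -100, 00-0, 01-1, 10-1, 101-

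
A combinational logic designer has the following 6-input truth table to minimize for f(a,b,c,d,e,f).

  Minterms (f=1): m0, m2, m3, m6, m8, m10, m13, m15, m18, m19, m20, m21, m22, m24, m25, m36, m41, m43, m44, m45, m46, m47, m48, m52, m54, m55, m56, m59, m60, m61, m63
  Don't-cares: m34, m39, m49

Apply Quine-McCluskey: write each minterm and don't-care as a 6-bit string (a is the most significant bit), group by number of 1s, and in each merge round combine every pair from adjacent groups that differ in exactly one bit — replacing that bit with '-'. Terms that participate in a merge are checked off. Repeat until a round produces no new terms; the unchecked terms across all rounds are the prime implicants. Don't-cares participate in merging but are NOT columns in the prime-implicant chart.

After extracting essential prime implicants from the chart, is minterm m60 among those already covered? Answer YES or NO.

Round 0: 000000✓ 000010✓ 000011✓ 000110✓ 001000✓ 001010✓ 001101✓ 001111✓ 010010✓ 010011✓ 010100✓ 010101✓ 010110✓ 011000✓ 011001✓ 100010✓ 100100✓ 100111✓ 101001✓ 101011✓ 101100✓ 101101✓ 101110✓ 101111✓ 110000✓ 110001✓ 110100✓ 110110✓ 110111✓ 111000✓ 111011✓ 111100✓ 111101✓ 111111✓
Round 1: -00010 -01101✓ -01111✓ -10100✓ -10110✓ -11000 0-0010✓ 0-0011✓ 0-0110✓ 0-1000 00-000✓ 00-010✓ 000-10✓ 0000-0✓ 00001-✓ 0010-0✓ 0011-1✓ 010-10✓ 01001-✓ 0101-0✓ 01010- 01100- 1-0100✓ 1-0111✓ 1-1011✓ 1-1100✓ 1-1101✓ 1-1111✓ 10-100✓ 10-111✓ 101-01✓ 101-11✓ 1010-1✓ 1011-0✓ 1011-1✓ 10110-✓ 10111-✓ 11-000✓ 11-100✓ 11-111✓ 110-00✓ 11000- 1101-0✓ 11011- 111-00✓ 111-11✓ 1111-1✓ 11110-✓
Round 2: -011-1 -101-0 0-0-10 0-001- 00-0-0 1--100 1--111 1-1-11 1-11-1 1-110- 101--1 1011-- 11--00
PIs = {-00010, -011-1, -101-0, -11000, 0-0-10, 0-001-, 0-1000, 00-0-0, 01010-, 01100-, 1--100, 1--111, 1-1-11, 1-11-1, 1-110-, 101--1, 1011--, 11--00, 11000-, 11011-}
Coverage chart:
  m0: 00-0-0 ←essential
  m2: -00010,0-0-10,0-001-,00-0-0
  m3: 0-001- ←essential
  m6: 0-0-10 ←essential
  m8: 0-1000,00-0-0
  m10: 00-0-0 ←essential
  m13: -011-1 ←essential
  m15: -011-1 ←essential
  m18: 0-0-10,0-001-
  m19: 0-001- ←essential
  m20: -101-0,01010-
  m21: 01010- ←essential
  m22: -101-0,0-0-10
  m24: -11000,0-1000,01100-
  m25: 01100- ←essential
  m36: 1--100 ←essential
  m41: 101--1 ←essential
  m43: 1-1-11,101--1
  m44: 1--100,1-110-,1011--
  m45: -011-1,1-11-1,1-110-,101--1,1011--
  m46: 1011-- ←essential
  m47: -011-1,1--111,1-1-11,1-11-1,101--1,1011--
  m48: 11--00,11000-
  m52: -101-0,1--100,11--00
  m54: -101-0,11011-
  m55: 1--111,11011-
  m56: -11000,11--00
  m59: 1-1-11 ←essential
  m60: 1--100,1-110-,11--00
  m61: 1-11-1,1-110-
  m63: 1--111,1-1-11,1-11-1
Essential: -011-1, 0-0-10, 0-001-, 00-0-0, 01010-, 01100-, 1--100, 1-1-11, 101--1, 1011--

YES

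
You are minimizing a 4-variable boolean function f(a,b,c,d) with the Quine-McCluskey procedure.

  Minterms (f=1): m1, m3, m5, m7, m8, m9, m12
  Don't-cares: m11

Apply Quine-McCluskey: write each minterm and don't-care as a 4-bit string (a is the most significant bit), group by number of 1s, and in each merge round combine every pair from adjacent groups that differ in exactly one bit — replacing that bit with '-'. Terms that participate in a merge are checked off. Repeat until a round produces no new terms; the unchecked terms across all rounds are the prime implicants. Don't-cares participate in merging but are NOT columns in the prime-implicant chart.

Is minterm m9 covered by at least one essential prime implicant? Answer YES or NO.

Round 0: 0001✓ 0011✓ 0101✓ 0111✓ 1000✓ 1001✓ 1011✓ 1100✓
Round 1: -001✓ -011✓ 0-01✓ 0-11✓ 00-1✓ 01-1✓ 1-00 10-1✓ 100-
Round 2: -0-1 0--1
PIs = {-0-1, 0--1, 1-00, 100-}
Coverage chart:
  m1: -0-1,0--1
  m3: -0-1,0--1
  m5: 0--1 ←essential
  m7: 0--1 ←essential
  m8: 1-00,100-
  m9: -0-1,100-
  m12: 1-00 ←essential
Essential: 0--1, 1-00

NO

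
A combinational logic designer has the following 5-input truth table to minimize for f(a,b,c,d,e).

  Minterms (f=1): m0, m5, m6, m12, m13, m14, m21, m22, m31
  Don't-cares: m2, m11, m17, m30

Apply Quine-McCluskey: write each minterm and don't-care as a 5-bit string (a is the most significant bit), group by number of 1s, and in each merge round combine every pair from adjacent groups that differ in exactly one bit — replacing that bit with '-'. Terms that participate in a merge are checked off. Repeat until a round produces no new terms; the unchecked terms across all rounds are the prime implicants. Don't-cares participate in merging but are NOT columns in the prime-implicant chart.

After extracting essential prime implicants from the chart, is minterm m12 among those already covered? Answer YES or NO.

[col 0] 00000*, 00010*, 00101*, 00110*, 01011, 01100*, 01101*, 01110*, 10001*, 10101*, 10110*, 11110*, 11111*
[col 1] -0101, -0110*, -1110*, 0-101, 0-110*, 00-10, 000-0, 011-0, 0110-, 1-110*, 10-01, 1111-
[col 2] --110
Prime implicants: --110, -0101, 0-101, 00-10, 000-0, 01011, 011-0, 0110-, 10-01, 1111-
PI chart (minterm → PIs covering it):
  0 | 000-0  (sole → essential)
  5 | -0101,0-101
  6 | --110,00-10
  12 | 011-0,0110-
  13 | 0-101,0110-
  14 | --110,011-0
  21 | -0101,10-01
  22 | --110  (sole → essential)
  31 | 1111-  (sole → essential)
Essential prime implicants: --110, 000-0, 1111-

NO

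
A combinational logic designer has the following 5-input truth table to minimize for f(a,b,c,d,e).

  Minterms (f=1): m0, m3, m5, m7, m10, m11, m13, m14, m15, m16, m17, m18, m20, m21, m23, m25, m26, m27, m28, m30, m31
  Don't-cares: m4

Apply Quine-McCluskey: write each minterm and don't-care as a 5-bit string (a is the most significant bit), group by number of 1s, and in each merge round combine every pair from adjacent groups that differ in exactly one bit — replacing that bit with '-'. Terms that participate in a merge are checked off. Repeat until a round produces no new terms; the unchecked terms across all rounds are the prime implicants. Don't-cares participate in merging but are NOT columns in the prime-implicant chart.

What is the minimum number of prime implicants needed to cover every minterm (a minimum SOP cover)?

size-2^0 implicants → 00000(✓)  00011(✓)  00100(✓)  00101(✓)  00111(✓)  01010(✓)  01011(✓)  01101(✓)  01110(✓)  01111(✓)  10000(✓)  10001(✓)  10010(✓)  10100(✓)  10101(✓)  10111(✓)  11001(✓)  11010(✓)  11011(✓)  11100(✓)  11110(✓)  11111(✓)
size-2^1 implicants → -0000(✓)  -0100(✓)  -0101(✓)  -0111(✓)  -1010(✓)  -1011(✓)  -1110(✓)  -1111(✓)  0-011(✓)  0-101(✓)  0-111(✓)  00-00(✓)  00-11(✓)  001-1(✓)  0010-(✓)  01-10(✓)  01-11(✓)  0101-(✓)  011-1(✓)  0111-(✓)  1-001  1-010  1-100  1-111(✓)  10-00(✓)  10-01(✓)  100-0  1000-(✓)  101-1(✓)  1010-(✓)  11-10(✓)  11-11(✓)  110-1  1101-(✓)  111-0  1111-(✓)
size-2^2 implicants → --111  -0-00  -01-1  -010-  -1-10(✓)  -1-11(✓)  -101-(✓)  -111-(✓)  0--11  0-1-1  01-1-(✓)  10-0-  11-1-(✓)
size-2^3 implicants → -1-1-
Unchecked terms (primes): --111, -0-00, -01-1, -010-, -1-1-, 0--11, 0-1-1, 1-001, 1-010, 1-100, 10-0-, 100-0, 110-1, 111-0
Minterm coverage:
  m0 ⊆ -0-00 [E]
  m3 ⊆ 0--11 [E]
  m5 ⊆ -01-1,-010-,0-1-1
  m7 ⊆ --111,-01-1,0--11,0-1-1
  m10 ⊆ -1-1- [E]
  m11 ⊆ -1-1-,0--11
  m13 ⊆ 0-1-1 [E]
  m14 ⊆ -1-1- [E]
  m15 ⊆ --111,-1-1-,0--11,0-1-1
  m16 ⊆ -0-00,10-0-,100-0
  m17 ⊆ 1-001,10-0-
  m18 ⊆ 1-010,100-0
  m20 ⊆ -0-00,-010-,1-100,10-0-
  m21 ⊆ -01-1,-010-,10-0-
  m23 ⊆ --111,-01-1
  m25 ⊆ 1-001,110-1
  m26 ⊆ -1-1-,1-010
  m27 ⊆ -1-1-,110-1
  m28 ⊆ 1-100,111-0
  m30 ⊆ -1-1-,111-0
  m31 ⊆ --111,-1-1-
E = {-0-00, -1-1-, 0--11, 0-1-1}
Petrick residual → -01-1, 1-001, 1-010, 1-100
Cover = b'd'e' + b'ce + bd + a'de + a'ce + ac'd'e + ac'de' + acd'e'  |cover|=8

8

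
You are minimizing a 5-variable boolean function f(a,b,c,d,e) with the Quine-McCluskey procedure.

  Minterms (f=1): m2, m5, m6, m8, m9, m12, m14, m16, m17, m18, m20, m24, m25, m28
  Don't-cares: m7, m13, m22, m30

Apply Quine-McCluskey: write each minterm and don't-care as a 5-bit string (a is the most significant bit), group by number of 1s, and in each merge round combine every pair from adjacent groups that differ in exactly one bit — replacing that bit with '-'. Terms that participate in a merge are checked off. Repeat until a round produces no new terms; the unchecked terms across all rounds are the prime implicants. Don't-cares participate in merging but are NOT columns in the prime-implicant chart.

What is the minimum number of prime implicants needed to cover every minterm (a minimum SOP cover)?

6

[col 0] 00010*, 00101*, 00110*, 00111*, 01000*, 01001*, 01100*, 01101*, 01110*, 10000*, 10001*, 10010*, 10100*, 10110*, 11000*, 11001*, 11100*, 11110*
[col 1] -0010*, -0110*, -1000*, -1001*, -1100*, -1110*, 0-101, 0-110*, 00-10*, 001-1, 0011-, 01-00*, 01-01*, 0100-*, 011-0*, 0110-*, 1-000*, 1-001*, 1-100*, 1-110*, 10-00*, 10-10*, 100-0*, 1000-*, 101-0*, 11-00*, 1100-*, 111-0*
[col 2] --110, -0-10, -1-00, -100-, -11-0, 01-0-, 1--00, 1-00-, 1-1-0, 10--0
Prime implicants: --110, -0-10, -1-00, -100-, -11-0, 0-101, 001-1, 0011-, 01-0-, 1--00, 1-00-, 1-1-0, 10--0
PI chart (minterm → PIs covering it):
  2 | -0-10  (sole → essential)
  5 | 0-101,001-1
  6 | --110,-0-10,0011-
  8 | -1-00,-100-,01-0-
  9 | -100-,01-0-
  12 | -1-00,-11-0,01-0-
  14 | --110,-11-0
  16 | 1--00,1-00-,10--0
  17 | 1-00-  (sole → essential)
  18 | -0-10,10--0
  20 | 1--00,1-1-0,10--0
  24 | -1-00,-100-,1--00,1-00-
  25 | -100-,1-00-
  28 | -1-00,-11-0,1--00,1-1-0
Essential prime implicants: -0-10, 1-00-
Petrick residual → --110, 0-101, 01-0-, 1--00
Minimum SOP uses 6 PIs: cde' + b'de' + a'cd'e + a'bd' + ad'e' + ac'd'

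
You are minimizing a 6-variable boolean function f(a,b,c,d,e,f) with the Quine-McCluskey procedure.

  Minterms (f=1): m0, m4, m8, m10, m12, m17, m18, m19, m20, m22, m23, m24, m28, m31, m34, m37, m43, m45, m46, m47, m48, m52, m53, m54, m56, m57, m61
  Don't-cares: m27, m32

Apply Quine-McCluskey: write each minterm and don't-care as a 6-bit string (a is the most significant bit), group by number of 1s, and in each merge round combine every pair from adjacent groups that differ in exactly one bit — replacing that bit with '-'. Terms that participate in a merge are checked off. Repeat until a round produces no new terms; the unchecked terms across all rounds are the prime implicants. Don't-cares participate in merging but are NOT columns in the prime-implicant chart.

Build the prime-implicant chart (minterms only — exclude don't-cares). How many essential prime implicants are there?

size-2^0 implicants → 000000(✓)  000100(✓)  001000(✓)  001010(✓)  001100(✓)  010001(✓)  010010(✓)  010011(✓)  010100(✓)  010110(✓)  010111(✓)  011000(✓)  011011(✓)  011100(✓)  011111(✓)  100000(✓)  100010(✓)  100101(✓)  101011(✓)  101101(✓)  101110(✓)  101111(✓)  110000(✓)  110100(✓)  110101(✓)  110110(✓)  111000(✓)  111001(✓)  111101(✓)
size-2^1 implicants → -00000  -10100(✓)  -10110(✓)  -11000  0-0100(✓)  0-1000(✓)  0-1100(✓)  00-000(✓)  00-100(✓)  000-00(✓)  001-00(✓)  0010-0  01-011(✓)  01-100(✓)  01-111(✓)  010-10(✓)  010-11(✓)  0100-1  01001-(✓)  0101-0(✓)  01011-(✓)  011-00(✓)  011-11(✓)  1-0000  1-0101(✓)  1-1101(✓)  10-101(✓)  1000-0  101-11  1011-1  10111-  11-000  11-101(✓)  110-00  1101-0(✓)  11010-  111-01  11100-
size-2^2 implicants → -101-0  0--100  0-1-00  00--00  01--11  010-1-  1--101
Unchecked terms (primes): -00000, -101-0, -11000, 0--100, 0-1-00, 00--00, 0010-0, 01--11, 010-1-, 0100-1, 1--101, 1-0000, 1000-0, 101-11, 1011-1, 10111-, 11-000, 110-00, 11010-, 111-01, 11100-
Minterm coverage:
  m0 ⊆ -00000,00--00
  m4 ⊆ 0--100,00--00
  m8 ⊆ 0-1-00,00--00,0010-0
  m10 ⊆ 0010-0 [E]
  m12 ⊆ 0--100,0-1-00,00--00
  m17 ⊆ 0100-1 [E]
  m18 ⊆ 010-1- [E]
  m19 ⊆ 01--11,010-1-,0100-1
  m20 ⊆ -101-0,0--100
  m22 ⊆ -101-0,010-1-
  m23 ⊆ 01--11,010-1-
  m24 ⊆ -11000,0-1-00
  m28 ⊆ 0--100,0-1-00
  m31 ⊆ 01--11 [E]
  m34 ⊆ 1000-0 [E]
  m37 ⊆ 1--101 [E]
  m43 ⊆ 101-11 [E]
  m45 ⊆ 1--101,1011-1
  m46 ⊆ 10111- [E]
  m47 ⊆ 101-11,1011-1,10111-
  m48 ⊆ 1-0000,11-000,110-00
  m52 ⊆ -101-0,110-00,11010-
  m53 ⊆ 1--101,11010-
  m54 ⊆ -101-0 [E]
  m56 ⊆ -11000,11-000,11100-
  m57 ⊆ 111-01,11100-
  m61 ⊆ 1--101,111-01
E = {-101-0, 0010-0, 01--11, 010-1-, 0100-1, 1--101, 1000-0, 101-11, 10111-}

9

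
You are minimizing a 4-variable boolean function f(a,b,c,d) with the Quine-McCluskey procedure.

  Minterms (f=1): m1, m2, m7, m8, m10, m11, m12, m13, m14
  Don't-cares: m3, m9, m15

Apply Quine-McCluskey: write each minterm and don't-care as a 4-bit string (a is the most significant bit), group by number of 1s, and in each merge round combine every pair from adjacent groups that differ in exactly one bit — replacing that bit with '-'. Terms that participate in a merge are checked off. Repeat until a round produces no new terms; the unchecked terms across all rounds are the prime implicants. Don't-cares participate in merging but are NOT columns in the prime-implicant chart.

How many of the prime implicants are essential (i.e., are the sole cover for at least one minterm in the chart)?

Round 0: 0001✓ 0010✓ 0011✓ 0111✓ 1000✓ 1001✓ 1010✓ 1011✓ 1100✓ 1101✓ 1110✓ 1111✓
Round 1: -001✓ -010✓ -011✓ -111✓ 0-11✓ 00-1✓ 001-✓ 1-00✓ 1-01✓ 1-10✓ 1-11✓ 10-0✓ 10-1✓ 100-✓ 101-✓ 11-0✓ 11-1✓ 110-✓ 111-✓
Round 2: --11 -0-1 -01- 1--0✓ 1--1✓ 1-0-✓ 1-1-✓ 10--✓ 11--✓
Round 3: 1---
PIs = {--11, -0-1, -01-, 1---}
Coverage chart:
  m1: -0-1 ←essential
  m2: -01- ←essential
  m7: --11 ←essential
  m8: 1--- ←essential
  m10: -01-,1---
  m11: --11,-0-1,-01-,1---
  m12: 1--- ←essential
  m13: 1--- ←essential
  m14: 1--- ←essential
Essential: --11, -0-1, -01-, 1---

4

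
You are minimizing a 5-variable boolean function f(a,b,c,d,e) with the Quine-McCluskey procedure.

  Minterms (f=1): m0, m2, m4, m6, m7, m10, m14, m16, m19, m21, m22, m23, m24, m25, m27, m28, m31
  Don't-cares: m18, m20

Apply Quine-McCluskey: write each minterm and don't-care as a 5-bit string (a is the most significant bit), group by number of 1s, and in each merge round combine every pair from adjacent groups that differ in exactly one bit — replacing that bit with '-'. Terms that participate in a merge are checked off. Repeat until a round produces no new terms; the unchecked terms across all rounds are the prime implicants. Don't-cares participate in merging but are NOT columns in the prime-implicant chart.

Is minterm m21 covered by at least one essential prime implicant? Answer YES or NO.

YES

[col 0] 00000*, 00010*, 00100*, 00110*, 00111*, 01010*, 01110*, 10000*, 10010*, 10011*, 10100*, 10101*, 10110*, 10111*, 11000*, 11001*, 11011*, 11100*, 11111*
[col 1] -0000*, -0010*, -0100*, -0110*, -0111*, 0-010*, 0-110*, 00-00*, 00-10*, 000-0*, 001-0*, 0011-*, 01-10*, 1-000*, 1-011*, 1-100*, 1-111*, 10-00*, 10-10*, 10-11*, 100-0*, 1001-*, 101-0*, 101-1*, 1010-*, 1011-*, 11-00*, 11-11*, 110-1, 1100-
[col 2] -0-00*, -0-10*, -00-0*, -01-0*, -011-, 0--10, 00--0*, 1--00, 1--11, 10--0*, 10-1-, 101--
[col 3] -0--0
Prime implicants: -0--0, -011-, 0--10, 1--00, 1--11, 10-1-, 101--, 110-1, 1100-
PI chart (minterm → PIs covering it):
  0 | -0--0  (sole → essential)
  2 | -0--0,0--10
  4 | -0--0  (sole → essential)
  6 | -0--0,-011-,0--10
  7 | -011-  (sole → essential)
  10 | 0--10  (sole → essential)
  14 | 0--10  (sole → essential)
  16 | -0--0,1--00
  19 | 1--11,10-1-
  21 | 101--  (sole → essential)
  22 | -0--0,-011-,10-1-,101--
  23 | -011-,1--11,10-1-,101--
  24 | 1--00,1100-
  25 | 110-1,1100-
  27 | 1--11,110-1
  28 | 1--00  (sole → essential)
  31 | 1--11  (sole → essential)
Essential prime implicants: -0--0, -011-, 0--10, 1--00, 1--11, 101--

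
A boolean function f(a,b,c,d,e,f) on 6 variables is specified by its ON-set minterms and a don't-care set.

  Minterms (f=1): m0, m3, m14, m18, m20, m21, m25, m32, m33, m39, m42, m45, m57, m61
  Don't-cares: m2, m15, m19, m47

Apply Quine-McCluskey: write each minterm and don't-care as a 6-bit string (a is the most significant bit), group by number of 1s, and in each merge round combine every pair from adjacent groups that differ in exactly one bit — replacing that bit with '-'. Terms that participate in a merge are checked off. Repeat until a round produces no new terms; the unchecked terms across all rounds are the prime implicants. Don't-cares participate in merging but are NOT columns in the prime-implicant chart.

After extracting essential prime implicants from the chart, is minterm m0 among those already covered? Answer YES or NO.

NO

size-2^0 implicants → 000000(✓)  000010(✓)  000011(✓)  001110(✓)  001111(✓)  010010(✓)  010011(✓)  010100(✓)  010101(✓)  011001(✓)  100000(✓)  100001(✓)  100111(✓)  101010  101101(✓)  101111(✓)  111001(✓)  111101(✓)
size-2^1 implicants → -00000  -01111  -11001  0-0010(✓)  0-0011(✓)  0000-0  00001-(✓)  00111-  01001-(✓)  01010-  1-1101  10-111  10000-  1011-1  111-01
size-2^2 implicants → 0-001-
Unchecked terms (primes): -00000, -01111, -11001, 0-001-, 0000-0, 00111-, 01010-, 1-1101, 10-111, 10000-, 101010, 1011-1, 111-01
Minterm coverage:
  m0 ⊆ -00000,0000-0
  m3 ⊆ 0-001- [E]
  m14 ⊆ 00111- [E]
  m18 ⊆ 0-001- [E]
  m20 ⊆ 01010- [E]
  m21 ⊆ 01010- [E]
  m25 ⊆ -11001 [E]
  m32 ⊆ -00000,10000-
  m33 ⊆ 10000- [E]
  m39 ⊆ 10-111 [E]
  m42 ⊆ 101010 [E]
  m45 ⊆ 1-1101,1011-1
  m57 ⊆ -11001,111-01
  m61 ⊆ 1-1101,111-01
E = {-11001, 0-001-, 00111-, 01010-, 10-111, 10000-, 101010}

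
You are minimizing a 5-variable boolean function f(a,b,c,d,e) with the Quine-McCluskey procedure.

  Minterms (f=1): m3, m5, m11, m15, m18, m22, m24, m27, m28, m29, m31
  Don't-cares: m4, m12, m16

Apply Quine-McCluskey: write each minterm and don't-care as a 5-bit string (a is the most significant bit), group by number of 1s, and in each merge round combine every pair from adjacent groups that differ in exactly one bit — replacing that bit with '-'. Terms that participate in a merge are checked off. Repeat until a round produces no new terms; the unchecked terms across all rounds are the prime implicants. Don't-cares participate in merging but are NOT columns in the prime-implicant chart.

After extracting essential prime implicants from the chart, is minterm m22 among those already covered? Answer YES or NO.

Round 0: 00011✓ 00100✓ 00101✓ 01011✓ 01100✓ 01111✓ 10000✓ 10010✓ 10110✓ 11000✓ 11011✓ 11100✓ 11101✓ 11111✓
Round 1: -1011✓ -1100 -1111✓ 0-011 0-100 0010- 01-11✓ 1-000 10-10 100-0 11-00 11-11✓ 111-1 1110-
Round 2: -1-11
PIs = {-1-11, -1100, 0-011, 0-100, 0010-, 1-000, 10-10, 100-0, 11-00, 111-1, 1110-}
Coverage chart:
  m3: 0-011 ←essential
  m5: 0010- ←essential
  m11: -1-11,0-011
  m15: -1-11 ←essential
  m18: 10-10,100-0
  m22: 10-10 ←essential
  m24: 1-000,11-00
  m27: -1-11 ←essential
  m28: -1100,11-00,1110-
  m29: 111-1,1110-
  m31: -1-11,111-1
Essential: -1-11, 0-011, 0010-, 10-10

YES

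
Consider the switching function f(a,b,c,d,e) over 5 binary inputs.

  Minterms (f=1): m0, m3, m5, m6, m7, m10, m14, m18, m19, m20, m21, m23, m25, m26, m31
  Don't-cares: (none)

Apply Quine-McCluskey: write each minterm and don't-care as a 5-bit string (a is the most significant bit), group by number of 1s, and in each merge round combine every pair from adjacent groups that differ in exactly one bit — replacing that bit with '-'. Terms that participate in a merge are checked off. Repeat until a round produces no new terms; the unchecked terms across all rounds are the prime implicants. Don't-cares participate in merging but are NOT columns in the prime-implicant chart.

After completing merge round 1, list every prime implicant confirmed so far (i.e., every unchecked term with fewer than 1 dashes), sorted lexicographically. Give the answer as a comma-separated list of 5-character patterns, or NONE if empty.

Round 0: 00000 00011✓ 00101✓ 00110✓ 00111✓ 01010✓ 01110✓ 10010✓ 10011✓ 10100✓ 10101✓ 10111✓ 11001 11010✓ 11111✓
Round 1: -0011✓ -0101✓ -0111✓ -1010 0-110 00-11✓ 001-1✓ 0011- 01-10 1-010 1-111 10-11✓ 1001- 101-1✓ 1010-
Round 2: -0-11 -01-1
PIs = {-0-11, -01-1, -1010, 0-110, 00000, 0011-, 01-10, 1-010, 1-111, 1001-, 1010-, 11001}

00000, 11001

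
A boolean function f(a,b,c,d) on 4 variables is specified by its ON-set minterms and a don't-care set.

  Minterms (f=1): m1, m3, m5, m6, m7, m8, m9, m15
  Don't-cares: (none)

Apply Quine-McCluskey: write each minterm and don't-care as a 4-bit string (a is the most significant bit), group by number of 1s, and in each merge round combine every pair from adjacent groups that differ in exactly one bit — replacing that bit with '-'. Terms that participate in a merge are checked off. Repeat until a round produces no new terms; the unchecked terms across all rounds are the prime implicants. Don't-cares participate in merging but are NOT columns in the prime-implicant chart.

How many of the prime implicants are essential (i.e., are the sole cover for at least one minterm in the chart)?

Round 0: 0001✓ 0011✓ 0101✓ 0110✓ 0111✓ 1000✓ 1001✓ 1111✓
Round 1: -001 -111 0-01✓ 0-11✓ 00-1✓ 01-1✓ 011- 100-
Round 2: 0--1
PIs = {-001, -111, 0--1, 011-, 100-}
Coverage chart:
  m1: -001,0--1
  m3: 0--1 ←essential
  m5: 0--1 ←essential
  m6: 011- ←essential
  m7: -111,0--1,011-
  m8: 100- ←essential
  m9: -001,100-
  m15: -111 ←essential
Essential: -111, 0--1, 011-, 100-

4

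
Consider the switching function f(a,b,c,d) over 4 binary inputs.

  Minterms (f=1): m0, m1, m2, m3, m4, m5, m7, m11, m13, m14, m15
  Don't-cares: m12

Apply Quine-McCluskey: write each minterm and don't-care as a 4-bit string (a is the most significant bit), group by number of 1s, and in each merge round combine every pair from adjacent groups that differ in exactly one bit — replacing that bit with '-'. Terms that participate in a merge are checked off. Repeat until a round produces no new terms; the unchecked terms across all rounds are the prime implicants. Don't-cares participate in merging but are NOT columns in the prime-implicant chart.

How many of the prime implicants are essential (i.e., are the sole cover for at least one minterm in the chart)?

size-2^0 implicants → 0000(✓)  0001(✓)  0010(✓)  0011(✓)  0100(✓)  0101(✓)  0111(✓)  1011(✓)  1100(✓)  1101(✓)  1110(✓)  1111(✓)
size-2^1 implicants → -011(✓)  -100(✓)  -101(✓)  -111(✓)  0-00(✓)  0-01(✓)  0-11(✓)  00-0(✓)  00-1(✓)  000-(✓)  001-(✓)  01-1(✓)  010-(✓)  1-11(✓)  11-0(✓)  11-1(✓)  110-(✓)  111-(✓)
size-2^2 implicants → --11  -1-1  -10-  0--1  0-0-  00--  11--
Unchecked terms (primes): --11, -1-1, -10-, 0--1, 0-0-, 00--, 11--
Minterm coverage:
  m0 ⊆ 0-0-,00--
  m1 ⊆ 0--1,0-0-,00--
  m2 ⊆ 00-- [E]
  m3 ⊆ --11,0--1,00--
  m4 ⊆ -10-,0-0-
  m5 ⊆ -1-1,-10-,0--1,0-0-
  m7 ⊆ --11,-1-1,0--1
  m11 ⊆ --11 [E]
  m13 ⊆ -1-1,-10-,11--
  m14 ⊆ 11-- [E]
  m15 ⊆ --11,-1-1,11--
E = {--11, 00--, 11--}

3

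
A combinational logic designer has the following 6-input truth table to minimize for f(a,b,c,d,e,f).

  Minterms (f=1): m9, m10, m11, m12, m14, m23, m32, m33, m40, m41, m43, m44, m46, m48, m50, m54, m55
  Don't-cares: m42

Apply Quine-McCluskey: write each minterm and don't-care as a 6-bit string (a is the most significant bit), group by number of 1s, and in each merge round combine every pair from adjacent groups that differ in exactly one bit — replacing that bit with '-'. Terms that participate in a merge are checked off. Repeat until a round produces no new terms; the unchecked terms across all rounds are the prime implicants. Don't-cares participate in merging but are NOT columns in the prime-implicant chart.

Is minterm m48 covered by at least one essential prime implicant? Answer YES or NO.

NO

Round 0: 001001✓ 001010✓ 001011✓ 001100✓ 001110✓ 010111✓ 100000✓ 100001✓ 101000✓ 101001✓ 101010✓ 101011✓ 101100✓ 101110✓ 110000✓ 110010✓ 110110✓ 110111✓
Round 1: -01001✓ -01010✓ -01011✓ -01100✓ -01110✓ -10111 001-10✓ 0010-1✓ 00101-✓ 0011-0✓ 1-0000 10-000✓ 10-001✓ 10000-✓ 101-00✓ 101-10✓ 1010-0✓ 1010-1✓ 10100-✓ 10101-✓ 1011-0✓ 110-10 1100-0 11011-
Round 2: -01-10 -010-1 -0101- -011-0 10-00- 101--0 1010--
PIs = {-01-10, -010-1, -0101-, -011-0, -10111, 1-0000, 10-00-, 101--0, 1010--, 110-10, 1100-0, 11011-}
Coverage chart:
  m9: -010-1 ←essential
  m10: -01-10,-0101-
  m11: -010-1,-0101-
  m12: -011-0 ←essential
  m14: -01-10,-011-0
  m23: -10111 ←essential
  m32: 1-0000,10-00-
  m33: 10-00- ←essential
  m40: 10-00-,101--0,1010--
  m41: -010-1,10-00-,1010--
  m43: -010-1,-0101-,1010--
  m44: -011-0,101--0
  m46: -01-10,-011-0,101--0
  m48: 1-0000,1100-0
  m50: 110-10,1100-0
  m54: 110-10,11011-
  m55: -10111,11011-
Essential: -010-1, -011-0, -10111, 10-00-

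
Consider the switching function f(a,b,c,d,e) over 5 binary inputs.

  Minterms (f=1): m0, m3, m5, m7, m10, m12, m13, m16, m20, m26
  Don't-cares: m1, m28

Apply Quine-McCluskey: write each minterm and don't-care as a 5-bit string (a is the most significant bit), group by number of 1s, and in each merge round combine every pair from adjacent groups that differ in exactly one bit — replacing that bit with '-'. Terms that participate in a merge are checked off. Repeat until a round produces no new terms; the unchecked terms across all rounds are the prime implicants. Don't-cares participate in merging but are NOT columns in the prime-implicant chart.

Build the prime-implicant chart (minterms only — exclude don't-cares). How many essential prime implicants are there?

2

size-2^0 implicants → 00000(✓)  00001(✓)  00011(✓)  00101(✓)  00111(✓)  01010(✓)  01100(✓)  01101(✓)  10000(✓)  10100(✓)  11010(✓)  11100(✓)
size-2^1 implicants → -0000  -1010  -1100  0-101  00-01(✓)  00-11(✓)  000-1(✓)  0000-  001-1(✓)  0110-  1-100  10-00
size-2^2 implicants → 00--1
Unchecked terms (primes): -0000, -1010, -1100, 0-101, 00--1, 0000-, 0110-, 1-100, 10-00
Minterm coverage:
  m0 ⊆ -0000,0000-
  m3 ⊆ 00--1 [E]
  m5 ⊆ 0-101,00--1
  m7 ⊆ 00--1 [E]
  m10 ⊆ -1010 [E]
  m12 ⊆ -1100,0110-
  m13 ⊆ 0-101,0110-
  m16 ⊆ -0000,10-00
  m20 ⊆ 1-100,10-00
  m26 ⊆ -1010 [E]
E = {-1010, 00--1}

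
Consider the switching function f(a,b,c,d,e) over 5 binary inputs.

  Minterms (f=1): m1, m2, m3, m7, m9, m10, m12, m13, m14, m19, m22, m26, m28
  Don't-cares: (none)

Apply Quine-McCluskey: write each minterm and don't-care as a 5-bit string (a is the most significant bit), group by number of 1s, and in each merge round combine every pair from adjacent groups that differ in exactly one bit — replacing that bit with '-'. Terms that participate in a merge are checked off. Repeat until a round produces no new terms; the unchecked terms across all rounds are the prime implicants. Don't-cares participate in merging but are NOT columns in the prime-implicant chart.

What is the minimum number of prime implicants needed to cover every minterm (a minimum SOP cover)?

9

size-2^0 implicants → 00001(✓)  00010(✓)  00011(✓)  00111(✓)  01001(✓)  01010(✓)  01100(✓)  01101(✓)  01110(✓)  10011(✓)  10110  11010(✓)  11100(✓)
size-2^1 implicants → -0011  -1010  -1100  0-001  0-010  00-11  000-1  0001-  01-01  01-10  011-0  0110-
Unchecked terms (primes): -0011, -1010, -1100, 0-001, 0-010, 00-11, 000-1, 0001-, 01-01, 01-10, 011-0, 0110-, 10110
Minterm coverage:
  m1 ⊆ 0-001,000-1
  m2 ⊆ 0-010,0001-
  m3 ⊆ -0011,00-11,000-1,0001-
  m7 ⊆ 00-11 [E]
  m9 ⊆ 0-001,01-01
  m10 ⊆ -1010,0-010,01-10
  m12 ⊆ -1100,011-0,0110-
  m13 ⊆ 01-01,0110-
  m14 ⊆ 01-10,011-0
  m19 ⊆ -0011 [E]
  m22 ⊆ 10110 [E]
  m26 ⊆ -1010 [E]
  m28 ⊆ -1100 [E]
E = {-0011, -1010, -1100, 00-11, 10110}
Petrick residual → 0-001, 0-010, 01-01, 01-10
Cover = b'c'de + bc'de' + bcd'e' + a'c'd'e + a'c'de' + a'b'de + a'bd'e + a'bde' + ab'cde'  |cover|=9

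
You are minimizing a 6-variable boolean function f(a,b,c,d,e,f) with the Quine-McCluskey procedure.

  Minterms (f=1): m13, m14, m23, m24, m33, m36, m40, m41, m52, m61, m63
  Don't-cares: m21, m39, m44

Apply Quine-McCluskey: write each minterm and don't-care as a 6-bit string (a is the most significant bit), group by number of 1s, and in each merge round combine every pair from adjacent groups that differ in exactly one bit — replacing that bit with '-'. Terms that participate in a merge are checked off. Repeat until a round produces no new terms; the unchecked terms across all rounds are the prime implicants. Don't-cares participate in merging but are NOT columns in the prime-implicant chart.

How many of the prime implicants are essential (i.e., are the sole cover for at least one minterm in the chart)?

7

size-2^0 implicants → 001101  001110  010101(✓)  010111(✓)  011000  100001(✓)  100100(✓)  100111  101000(✓)  101001(✓)  101100(✓)  110100(✓)  111101(✓)  111111(✓)
size-2^1 implicants → 0101-1  1-0100  10-001  10-100  101-00  10100-  1111-1
Unchecked terms (primes): 001101, 001110, 0101-1, 011000, 1-0100, 10-001, 10-100, 100111, 101-00, 10100-, 1111-1
Minterm coverage:
  m13 ⊆ 001101 [E]
  m14 ⊆ 001110 [E]
  m23 ⊆ 0101-1 [E]
  m24 ⊆ 011000 [E]
  m33 ⊆ 10-001 [E]
  m36 ⊆ 1-0100,10-100
  m40 ⊆ 101-00,10100-
  m41 ⊆ 10-001,10100-
  m52 ⊆ 1-0100 [E]
  m61 ⊆ 1111-1 [E]
  m63 ⊆ 1111-1 [E]
E = {001101, 001110, 0101-1, 011000, 1-0100, 10-001, 1111-1}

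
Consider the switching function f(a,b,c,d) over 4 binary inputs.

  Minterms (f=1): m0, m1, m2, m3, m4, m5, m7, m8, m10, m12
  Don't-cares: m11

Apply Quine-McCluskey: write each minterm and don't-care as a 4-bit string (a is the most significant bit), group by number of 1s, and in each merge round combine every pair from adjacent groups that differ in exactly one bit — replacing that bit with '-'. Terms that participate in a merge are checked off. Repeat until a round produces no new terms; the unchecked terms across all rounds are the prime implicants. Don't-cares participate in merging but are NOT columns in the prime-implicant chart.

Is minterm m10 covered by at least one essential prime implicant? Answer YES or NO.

Round 0: 0000✓ 0001✓ 0010✓ 0011✓ 0100✓ 0101✓ 0111✓ 1000✓ 1010✓ 1011✓ 1100✓
Round 1: -000✓ -010✓ -011✓ -100✓ 0-00✓ 0-01✓ 0-11✓ 00-0✓ 00-1✓ 000-✓ 001-✓ 01-1✓ 010-✓ 1-00✓ 10-0✓ 101-✓
Round 2: --00 -0-0 -01- 0--1 0-0- 00--
PIs = {--00, -0-0, -01-, 0--1, 0-0-, 00--}
Coverage chart:
  m0: --00,-0-0,0-0-,00--
  m1: 0--1,0-0-,00--
  m2: -0-0,-01-,00--
  m3: -01-,0--1,00--
  m4: --00,0-0-
  m5: 0--1,0-0-
  m7: 0--1 ←essential
  m8: --00,-0-0
  m10: -0-0,-01-
  m12: --00 ←essential
Essential: --00, 0--1

NO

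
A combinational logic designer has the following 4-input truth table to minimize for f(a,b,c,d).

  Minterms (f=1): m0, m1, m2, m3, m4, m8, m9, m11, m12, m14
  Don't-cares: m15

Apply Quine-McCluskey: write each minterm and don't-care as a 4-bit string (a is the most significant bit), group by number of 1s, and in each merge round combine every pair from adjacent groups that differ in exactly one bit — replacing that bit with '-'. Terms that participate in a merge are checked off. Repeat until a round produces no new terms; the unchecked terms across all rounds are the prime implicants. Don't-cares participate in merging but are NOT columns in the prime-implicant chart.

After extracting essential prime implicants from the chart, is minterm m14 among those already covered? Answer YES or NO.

[col 0] 0000*, 0001*, 0010*, 0011*, 0100*, 1000*, 1001*, 1011*, 1100*, 1110*, 1111*
[col 1] -000*, -001*, -011*, -100*, 0-00*, 00-0*, 00-1*, 000-*, 001-*, 1-00*, 1-11, 10-1*, 100-*, 11-0, 111-
[col 2] --00, -0-1, -00-, 00--
Prime implicants: --00, -0-1, -00-, 00--, 1-11, 11-0, 111-
PI chart (minterm → PIs covering it):
  0 | --00,-00-,00--
  1 | -0-1,-00-,00--
  2 | 00--  (sole → essential)
  3 | -0-1,00--
  4 | --00  (sole → essential)
  8 | --00,-00-
  9 | -0-1,-00-
  11 | -0-1,1-11
  12 | --00,11-0
  14 | 11-0,111-
Essential prime implicants: --00, 00--

NO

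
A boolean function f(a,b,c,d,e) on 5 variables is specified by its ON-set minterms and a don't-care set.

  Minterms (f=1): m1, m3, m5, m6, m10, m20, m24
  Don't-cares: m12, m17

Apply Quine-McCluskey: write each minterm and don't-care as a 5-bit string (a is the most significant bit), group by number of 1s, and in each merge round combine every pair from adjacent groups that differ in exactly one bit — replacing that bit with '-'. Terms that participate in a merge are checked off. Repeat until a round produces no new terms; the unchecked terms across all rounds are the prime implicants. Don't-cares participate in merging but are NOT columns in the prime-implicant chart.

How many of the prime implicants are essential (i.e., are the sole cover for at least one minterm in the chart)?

size-2^0 implicants → 00001(✓)  00011(✓)  00101(✓)  00110  01010  01100  10001(✓)  10100  11000
size-2^1 implicants → -0001  00-01  000-1
Unchecked terms (primes): -0001, 00-01, 000-1, 00110, 01010, 01100, 10100, 11000
Minterm coverage:
  m1 ⊆ -0001,00-01,000-1
  m3 ⊆ 000-1 [E]
  m5 ⊆ 00-01 [E]
  m6 ⊆ 00110 [E]
  m10 ⊆ 01010 [E]
  m20 ⊆ 10100 [E]
  m24 ⊆ 11000 [E]
E = {00-01, 000-1, 00110, 01010, 10100, 11000}

6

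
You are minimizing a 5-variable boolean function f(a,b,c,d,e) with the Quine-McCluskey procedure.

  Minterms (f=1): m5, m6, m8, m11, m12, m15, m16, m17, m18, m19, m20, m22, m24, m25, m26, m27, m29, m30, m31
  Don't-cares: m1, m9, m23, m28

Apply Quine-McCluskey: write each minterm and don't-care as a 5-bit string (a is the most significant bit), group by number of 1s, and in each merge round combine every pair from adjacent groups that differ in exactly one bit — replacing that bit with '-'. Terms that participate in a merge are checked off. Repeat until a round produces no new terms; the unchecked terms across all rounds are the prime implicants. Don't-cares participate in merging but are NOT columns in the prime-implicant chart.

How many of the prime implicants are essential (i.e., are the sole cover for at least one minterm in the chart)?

6

size-2^0 implicants → 00001(✓)  00101(✓)  00110(✓)  01000(✓)  01001(✓)  01011(✓)  01100(✓)  01111(✓)  10000(✓)  10001(✓)  10010(✓)  10011(✓)  10100(✓)  10110(✓)  10111(✓)  11000(✓)  11001(✓)  11010(✓)  11011(✓)  11100(✓)  11101(✓)  11110(✓)  11111(✓)
size-2^1 implicants → -0001(✓)  -0110  -1000(✓)  -1001(✓)  -1011(✓)  -1100(✓)  -1111(✓)  0-001(✓)  00-01  01-00(✓)  01-11(✓)  010-1(✓)  0100-(✓)  1-000(✓)  1-001(✓)  1-010(✓)  1-011(✓)  1-100(✓)  1-110(✓)  1-111(✓)  10-00(✓)  10-10(✓)  10-11(✓)  100-0(✓)  100-1(✓)  1000-(✓)  1001-(✓)  101-0(✓)  1011-(✓)  11-00(✓)  11-01(✓)  11-10(✓)  11-11(✓)  110-0(✓)  110-1(✓)  1100-(✓)  1101-(✓)  111-0(✓)  111-1(✓)  1110-(✓)  1111-(✓)
size-2^2 implicants → --001  -1-00  -1-11  -10-1  -100-  1--00(✓)  1--10(✓)  1--11(✓)  1-0-0(✓)  1-0-1(✓)  1-00-(✓)  1-01-(✓)  1-1-0(✓)  1-11-(✓)  10--0(✓)  10-1-(✓)  100--(✓)  11--0(✓)  11--1(✓)  11-0-(✓)  11-1-(✓)  110--(✓)  111--(✓)
size-2^3 implicants → 1---0  1--1-  1-0--  11---
Unchecked terms (primes): --001, -0110, -1-00, -1-11, -10-1, -100-, 00-01, 1---0, 1--1-, 1-0--, 11---
Minterm coverage:
  m5 ⊆ 00-01 [E]
  m6 ⊆ -0110 [E]
  m8 ⊆ -1-00,-100-
  m11 ⊆ -1-11,-10-1
  m12 ⊆ -1-00 [E]
  m15 ⊆ -1-11 [E]
  m16 ⊆ 1---0,1-0--
  m17 ⊆ --001,1-0--
  m18 ⊆ 1---0,1--1-,1-0--
  m19 ⊆ 1--1-,1-0--
  m20 ⊆ 1---0 [E]
  m22 ⊆ -0110,1---0,1--1-
  m24 ⊆ -1-00,-100-,1---0,1-0--,11---
  m25 ⊆ --001,-10-1,-100-,1-0--,11---
  m26 ⊆ 1---0,1--1-,1-0--,11---
  m27 ⊆ -1-11,-10-1,1--1-,1-0--,11---
  m29 ⊆ 11--- [E]
  m30 ⊆ 1---0,1--1-,11---
  m31 ⊆ -1-11,1--1-,11---
E = {-0110, -1-00, -1-11, 00-01, 1---0, 11---}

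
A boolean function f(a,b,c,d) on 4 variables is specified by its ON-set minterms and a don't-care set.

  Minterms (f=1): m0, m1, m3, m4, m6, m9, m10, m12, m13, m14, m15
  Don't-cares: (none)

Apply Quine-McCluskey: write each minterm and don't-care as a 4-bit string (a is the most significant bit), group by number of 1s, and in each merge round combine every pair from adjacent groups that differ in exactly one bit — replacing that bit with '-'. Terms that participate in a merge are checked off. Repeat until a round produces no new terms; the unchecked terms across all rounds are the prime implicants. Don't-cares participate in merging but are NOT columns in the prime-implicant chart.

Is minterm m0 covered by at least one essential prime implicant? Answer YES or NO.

NO

Round 0: 0000✓ 0001✓ 0011✓ 0100✓ 0110✓ 1001✓ 1010✓ 1100✓ 1101✓ 1110✓ 1111✓
Round 1: -001 -100✓ -110✓ 0-00 00-1 000- 01-0✓ 1-01 1-10 11-0✓ 11-1✓ 110-✓ 111-✓
Round 2: -1-0 11--
PIs = {-001, -1-0, 0-00, 00-1, 000-, 1-01, 1-10, 11--}
Coverage chart:
  m0: 0-00,000-
  m1: -001,00-1,000-
  m3: 00-1 ←essential
  m4: -1-0,0-00
  m6: -1-0 ←essential
  m9: -001,1-01
  m10: 1-10 ←essential
  m12: -1-0,11--
  m13: 1-01,11--
  m14: -1-0,1-10,11--
  m15: 11-- ←essential
Essential: -1-0, 00-1, 1-10, 11--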